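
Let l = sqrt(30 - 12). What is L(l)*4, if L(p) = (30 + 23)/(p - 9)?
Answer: -212/7 - 212*sqrt(2)/21 ≈ -44.563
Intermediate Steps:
l = 3*sqrt(2) (l = sqrt(18) = 3*sqrt(2) ≈ 4.2426)
L(p) = 53/(-9 + p)
L(l)*4 = (53/(-9 + 3*sqrt(2)))*4 = 212/(-9 + 3*sqrt(2))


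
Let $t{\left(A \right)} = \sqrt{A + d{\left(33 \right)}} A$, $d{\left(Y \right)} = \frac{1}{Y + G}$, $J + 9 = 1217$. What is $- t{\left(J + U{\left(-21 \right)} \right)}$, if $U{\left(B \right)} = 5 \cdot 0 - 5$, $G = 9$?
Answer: $- \frac{401 \sqrt{2122134}}{14} \approx -41726.0$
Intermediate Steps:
$J = 1208$ ($J = -9 + 1217 = 1208$)
$U{\left(B \right)} = -5$ ($U{\left(B \right)} = 0 - 5 = -5$)
$d{\left(Y \right)} = \frac{1}{9 + Y}$ ($d{\left(Y \right)} = \frac{1}{Y + 9} = \frac{1}{9 + Y}$)
$t{\left(A \right)} = A \sqrt{\frac{1}{42} + A}$ ($t{\left(A \right)} = \sqrt{A + \frac{1}{9 + 33}} A = \sqrt{A + \frac{1}{42}} A = \sqrt{\frac{1}{42} + A} A = A \sqrt{\frac{1}{42} + A}$)
$- t{\left(J + U{\left(-21 \right)} \right)} = - \frac{\left(1208 - 5\right) \sqrt{42 + 1764 \left(1208 - 5\right)}}{42} = - \frac{1203 \sqrt{42 + 1764 \cdot 1203}}{42} = - \frac{1203 \sqrt{42 + 2122092}}{42} = - \frac{1203 \sqrt{2122134}}{42} = - \frac{401 \sqrt{2122134}}{14}$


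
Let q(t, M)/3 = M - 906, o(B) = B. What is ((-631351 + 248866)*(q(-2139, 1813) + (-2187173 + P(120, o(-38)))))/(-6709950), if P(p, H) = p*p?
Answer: -27667077974/223665 ≈ -1.2370e+5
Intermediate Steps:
q(t, M) = -2718 + 3*M (q(t, M) = 3*(M - 906) = 3*(-906 + M) = -2718 + 3*M)
P(p, H) = p**2
((-631351 + 248866)*(q(-2139, 1813) + (-2187173 + P(120, o(-38)))))/(-6709950) = ((-631351 + 248866)*((-2718 + 3*1813) + (-2187173 + 120**2)))/(-6709950) = -382485*((-2718 + 5439) + (-2187173 + 14400))*(-1/6709950) = -382485*(2721 - 2172773)*(-1/6709950) = -382485*(-2170052)*(-1/6709950) = 830012339220*(-1/6709950) = -27667077974/223665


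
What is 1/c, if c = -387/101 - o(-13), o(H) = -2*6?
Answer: 101/825 ≈ 0.12242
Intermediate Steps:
o(H) = -12
c = 825/101 (c = -387/101 - 1*(-12) = -387*1/101 + 12 = -387/101 + 12 = 825/101 ≈ 8.1683)
1/c = 1/(825/101) = 101/825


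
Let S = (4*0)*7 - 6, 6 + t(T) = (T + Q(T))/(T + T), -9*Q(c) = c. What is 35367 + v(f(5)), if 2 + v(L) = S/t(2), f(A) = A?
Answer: 884152/25 ≈ 35366.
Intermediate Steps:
Q(c) = -c/9
t(T) = -50/9 (t(T) = -6 + (T - T/9)/(T + T) = -6 + (8*T/9)/((2*T)) = -6 + (8*T/9)*(1/(2*T)) = -6 + 4/9 = -50/9)
S = -6 (S = 0*7 - 6 = 0 - 6 = -6)
v(L) = -23/25 (v(L) = -2 - 6/(-50/9) = -2 - 6*(-9/50) = -2 + 27/25 = -23/25)
35367 + v(f(5)) = 35367 - 23/25 = 884152/25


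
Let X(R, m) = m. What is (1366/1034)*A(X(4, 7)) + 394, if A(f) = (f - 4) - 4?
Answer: 203015/517 ≈ 392.68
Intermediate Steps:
A(f) = -8 + f (A(f) = (-4 + f) - 4 = -8 + f)
(1366/1034)*A(X(4, 7)) + 394 = (1366/1034)*(-8 + 7) + 394 = (1366*(1/1034))*(-1) + 394 = (683/517)*(-1) + 394 = -683/517 + 394 = 203015/517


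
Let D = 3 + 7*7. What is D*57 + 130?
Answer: 3094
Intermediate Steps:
D = 52 (D = 3 + 49 = 52)
D*57 + 130 = 52*57 + 130 = 2964 + 130 = 3094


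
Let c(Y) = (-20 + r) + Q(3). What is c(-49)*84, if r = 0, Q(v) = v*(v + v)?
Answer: -168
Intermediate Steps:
Q(v) = 2*v² (Q(v) = v*(2*v) = 2*v²)
c(Y) = -2 (c(Y) = (-20 + 0) + 2*3² = -20 + 2*9 = -20 + 18 = -2)
c(-49)*84 = -2*84 = -168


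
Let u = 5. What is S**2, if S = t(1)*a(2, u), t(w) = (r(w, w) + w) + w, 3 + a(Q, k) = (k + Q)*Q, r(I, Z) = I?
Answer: 1089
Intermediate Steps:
a(Q, k) = -3 + Q*(Q + k) (a(Q, k) = -3 + (k + Q)*Q = -3 + (Q + k)*Q = -3 + Q*(Q + k))
t(w) = 3*w (t(w) = (w + w) + w = 2*w + w = 3*w)
S = 33 (S = (3*1)*(-3 + 2**2 + 2*5) = 3*(-3 + 4 + 10) = 3*11 = 33)
S**2 = 33**2 = 1089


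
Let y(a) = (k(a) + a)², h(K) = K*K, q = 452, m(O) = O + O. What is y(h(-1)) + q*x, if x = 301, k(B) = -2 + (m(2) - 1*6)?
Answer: 136061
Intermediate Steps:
m(O) = 2*O
k(B) = -4 (k(B) = -2 + (2*2 - 1*6) = -2 + (4 - 6) = -2 - 2 = -4)
h(K) = K²
y(a) = (-4 + a)²
y(h(-1)) + q*x = (-4 + (-1)²)² + 452*301 = (-4 + 1)² + 136052 = (-3)² + 136052 = 9 + 136052 = 136061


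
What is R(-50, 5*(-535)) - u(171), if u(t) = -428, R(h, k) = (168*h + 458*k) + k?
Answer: -1235797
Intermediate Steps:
R(h, k) = 168*h + 459*k
R(-50, 5*(-535)) - u(171) = (168*(-50) + 459*(5*(-535))) - 1*(-428) = (-8400 + 459*(-2675)) + 428 = (-8400 - 1227825) + 428 = -1236225 + 428 = -1235797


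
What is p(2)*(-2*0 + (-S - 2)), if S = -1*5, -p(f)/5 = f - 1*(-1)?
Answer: -45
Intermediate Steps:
p(f) = -5 - 5*f (p(f) = -5*(f - 1*(-1)) = -5*(f + 1) = -5*(1 + f) = -5 - 5*f)
S = -5
p(2)*(-2*0 + (-S - 2)) = (-5 - 5*2)*(-2*0 + (-1*(-5) - 2)) = (-5 - 10)*(0 + (5 - 2)) = -15*(0 + 3) = -15*3 = -45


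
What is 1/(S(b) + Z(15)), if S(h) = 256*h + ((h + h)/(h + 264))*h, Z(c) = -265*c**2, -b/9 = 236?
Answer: -155/94274091 ≈ -1.6441e-6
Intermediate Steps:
b = -2124 (b = -9*236 = -2124)
S(h) = 256*h + 2*h**2/(264 + h) (S(h) = 256*h + ((2*h)/(264 + h))*h = 256*h + (2*h/(264 + h))*h = 256*h + 2*h**2/(264 + h))
1/(S(b) + Z(15)) = 1/(6*(-2124)*(11264 + 43*(-2124))/(264 - 2124) - 265*15**2) = 1/(6*(-2124)*(11264 - 91332)/(-1860) - 265*225) = 1/(6*(-2124)*(-1/1860)*(-80068) - 59625) = 1/(-85032216/155 - 59625) = 1/(-94274091/155) = -155/94274091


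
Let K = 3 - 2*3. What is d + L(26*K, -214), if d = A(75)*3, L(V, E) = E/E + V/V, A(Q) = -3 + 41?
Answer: 116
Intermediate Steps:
A(Q) = 38
K = -3 (K = 3 - 6 = -3)
L(V, E) = 2 (L(V, E) = 1 + 1 = 2)
d = 114 (d = 38*3 = 114)
d + L(26*K, -214) = 114 + 2 = 116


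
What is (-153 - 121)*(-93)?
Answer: 25482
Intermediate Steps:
(-153 - 121)*(-93) = -274*(-93) = 25482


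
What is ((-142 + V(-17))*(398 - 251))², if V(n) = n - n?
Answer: 435723876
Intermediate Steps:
V(n) = 0
((-142 + V(-17))*(398 - 251))² = ((-142 + 0)*(398 - 251))² = (-142*147)² = (-20874)² = 435723876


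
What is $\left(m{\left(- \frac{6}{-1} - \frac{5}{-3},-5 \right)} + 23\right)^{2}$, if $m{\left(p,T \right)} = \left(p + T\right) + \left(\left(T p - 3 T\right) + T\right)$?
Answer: $\frac{64}{9} \approx 7.1111$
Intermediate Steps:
$m{\left(p,T \right)} = p - T + T p$ ($m{\left(p,T \right)} = \left(T + p\right) + \left(\left(- 3 T + T p\right) + T\right) = \left(T + p\right) + \left(- 2 T + T p\right) = p - T + T p$)
$\left(m{\left(- \frac{6}{-1} - \frac{5}{-3},-5 \right)} + 23\right)^{2} = \left(\left(\left(- \frac{6}{-1} - \frac{5}{-3}\right) - -5 - 5 \left(- \frac{6}{-1} - \frac{5}{-3}\right)\right) + 23\right)^{2} = \left(\left(\left(\left(-6\right) \left(-1\right) - - \frac{5}{3}\right) + 5 - 5 \left(\left(-6\right) \left(-1\right) - - \frac{5}{3}\right)\right) + 23\right)^{2} = \left(\left(\left(6 + \frac{5}{3}\right) + 5 - 5 \left(6 + \frac{5}{3}\right)\right) + 23\right)^{2} = \left(\left(\frac{23}{3} + 5 - \frac{115}{3}\right) + 23\right)^{2} = \left(- \frac{77}{3} + 23\right)^{2} = \left(- \frac{8}{3}\right)^{2} = \frac{64}{9}$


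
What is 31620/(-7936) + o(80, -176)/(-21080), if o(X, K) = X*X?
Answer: -144625/33728 ≈ -4.2880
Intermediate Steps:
o(X, K) = X²
31620/(-7936) + o(80, -176)/(-21080) = 31620/(-7936) + 80²/(-21080) = 31620*(-1/7936) + 6400*(-1/21080) = -255/64 - 160/527 = -144625/33728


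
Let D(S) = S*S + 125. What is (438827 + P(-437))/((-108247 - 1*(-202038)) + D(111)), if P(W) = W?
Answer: 438390/106237 ≈ 4.1265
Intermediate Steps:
D(S) = 125 + S² (D(S) = S² + 125 = 125 + S²)
(438827 + P(-437))/((-108247 - 1*(-202038)) + D(111)) = (438827 - 437)/((-108247 - 1*(-202038)) + (125 + 111²)) = 438390/((-108247 + 202038) + (125 + 12321)) = 438390/(93791 + 12446) = 438390/106237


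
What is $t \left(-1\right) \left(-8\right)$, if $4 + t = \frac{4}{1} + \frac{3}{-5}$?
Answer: $- \frac{24}{5} \approx -4.8$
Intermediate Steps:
$t = - \frac{3}{5}$ ($t = -4 + \left(\frac{4}{1} + \frac{3}{-5}\right) = -4 + \left(4 \cdot 1 + 3 \left(- \frac{1}{5}\right)\right) = -4 + \left(4 - \frac{3}{5}\right) = -4 + \frac{17}{5} = - \frac{3}{5} \approx -0.6$)
$t \left(-1\right) \left(-8\right) = \left(- \frac{3}{5}\right) \left(-1\right) \left(-8\right) = \frac{3}{5} \left(-8\right) = - \frac{24}{5}$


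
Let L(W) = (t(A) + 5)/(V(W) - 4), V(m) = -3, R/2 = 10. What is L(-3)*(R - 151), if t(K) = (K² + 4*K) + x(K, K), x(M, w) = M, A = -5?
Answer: 655/7 ≈ 93.571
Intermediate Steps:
R = 20 (R = 2*10 = 20)
t(K) = K² + 5*K (t(K) = (K² + 4*K) + K = K² + 5*K)
L(W) = -5/7 (L(W) = (-5*(5 - 5) + 5)/(-3 - 4) = (-5*0 + 5)/(-7) = (0 + 5)*(-⅐) = 5*(-⅐) = -5/7)
L(-3)*(R - 151) = -5*(20 - 151)/7 = -5/7*(-131) = 655/7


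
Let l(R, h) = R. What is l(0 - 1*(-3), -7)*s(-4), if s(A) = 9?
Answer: 27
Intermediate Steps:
l(0 - 1*(-3), -7)*s(-4) = (0 - 1*(-3))*9 = (0 + 3)*9 = 3*9 = 27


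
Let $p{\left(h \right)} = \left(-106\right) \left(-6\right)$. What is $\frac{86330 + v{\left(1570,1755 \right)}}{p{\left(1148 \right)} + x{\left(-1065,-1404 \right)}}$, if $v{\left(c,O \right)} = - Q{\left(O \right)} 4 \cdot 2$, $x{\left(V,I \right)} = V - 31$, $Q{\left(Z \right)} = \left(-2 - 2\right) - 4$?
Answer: $- \frac{43197}{230} \approx -187.81$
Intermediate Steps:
$p{\left(h \right)} = 636$
$Q{\left(Z \right)} = -8$ ($Q{\left(Z \right)} = -4 - 4 = -8$)
$x{\left(V,I \right)} = -31 + V$
$v{\left(c,O \right)} = 64$ ($v{\left(c,O \right)} = - \left(-8\right) 4 \cdot 2 = - \left(-8\right) 8 = \left(-1\right) \left(-64\right) = 64$)
$\frac{86330 + v{\left(1570,1755 \right)}}{p{\left(1148 \right)} + x{\left(-1065,-1404 \right)}} = \frac{86330 + 64}{636 - 1096} = \frac{86394}{636 - 1096} = \frac{86394}{-460} = 86394 \left(- \frac{1}{460}\right) = - \frac{43197}{230}$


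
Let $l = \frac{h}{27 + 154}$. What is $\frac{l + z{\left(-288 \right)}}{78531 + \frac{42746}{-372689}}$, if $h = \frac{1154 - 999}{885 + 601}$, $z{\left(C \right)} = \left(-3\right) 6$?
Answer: $- \frac{1804274285537}{7871988525095158} \approx -0.0002292$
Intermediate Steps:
$z{\left(C \right)} = -18$
$h = \frac{155}{1486} \approx 0.10431$
$l = \frac{155}{268966}$ ($l = \frac{155}{1486 \left(27 + 154\right)} = \frac{155}{1486 \cdot 181} = \frac{155}{1486} \cdot \frac{1}{181} = \frac{155}{268966} \approx 0.00057628$)
$\frac{l + z{\left(-288 \right)}}{78531 + \frac{42746}{-372689}} = \frac{\frac{155}{268966} - 18}{78531 + \frac{42746}{-372689}} = - \frac{4841233}{268966 \left(78531 + 42746 \left(- \frac{1}{372689}\right)\right)} = - \frac{4841233}{268966 \left(78531 - \frac{42746}{372689}\right)} = - \frac{4841233}{268966 \cdot \frac{29267597113}{372689}} = \left(- \frac{4841233}{268966}\right) \frac{372689}{29267597113} = - \frac{1804274285537}{7871988525095158}$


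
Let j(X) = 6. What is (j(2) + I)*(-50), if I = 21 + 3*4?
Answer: -1950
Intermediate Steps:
I = 33 (I = 21 + 12 = 33)
(j(2) + I)*(-50) = (6 + 33)*(-50) = 39*(-50) = -1950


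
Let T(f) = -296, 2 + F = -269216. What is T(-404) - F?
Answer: 268922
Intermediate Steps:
F = -269218 (F = -2 - 269216 = -269218)
T(-404) - F = -296 - 1*(-269218) = -296 + 269218 = 268922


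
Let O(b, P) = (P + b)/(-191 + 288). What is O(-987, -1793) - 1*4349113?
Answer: -421866741/97 ≈ -4.3491e+6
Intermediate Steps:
O(b, P) = P/97 + b/97 (O(b, P) = (P + b)/97 = (P + b)*(1/97) = P/97 + b/97)
O(-987, -1793) - 1*4349113 = ((1/97)*(-1793) + (1/97)*(-987)) - 1*4349113 = (-1793/97 - 987/97) - 4349113 = -2780/97 - 4349113 = -421866741/97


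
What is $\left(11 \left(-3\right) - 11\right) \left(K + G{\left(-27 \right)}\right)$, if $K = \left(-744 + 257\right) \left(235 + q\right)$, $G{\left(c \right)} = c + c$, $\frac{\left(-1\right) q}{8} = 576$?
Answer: $-93702268$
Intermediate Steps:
$q = -4608$ ($q = \left(-8\right) 576 = -4608$)
$G{\left(c \right)} = 2 c$
$K = 2129651$ ($K = \left(-744 + 257\right) \left(235 - 4608\right) = \left(-487\right) \left(-4373\right) = 2129651$)
$\left(11 \left(-3\right) - 11\right) \left(K + G{\left(-27 \right)}\right) = \left(11 \left(-3\right) - 11\right) \left(2129651 + 2 \left(-27\right)\right) = \left(-33 - 11\right) \left(2129651 - 54\right) = \left(-44\right) 2129597 = -93702268$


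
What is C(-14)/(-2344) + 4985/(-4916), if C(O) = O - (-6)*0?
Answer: -726001/720194 ≈ -1.0081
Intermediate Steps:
C(O) = O (C(O) = O - 1*0 = O + 0 = O)
C(-14)/(-2344) + 4985/(-4916) = -14/(-2344) + 4985/(-4916) = -14*(-1/2344) + 4985*(-1/4916) = 7/1172 - 4985/4916 = -726001/720194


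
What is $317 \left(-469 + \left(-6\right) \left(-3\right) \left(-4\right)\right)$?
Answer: $-171497$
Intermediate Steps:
$317 \left(-469 + \left(-6\right) \left(-3\right) \left(-4\right)\right) = 317 \left(-469 + 18 \left(-4\right)\right) = 317 \left(-469 - 72\right) = 317 \left(-541\right) = -171497$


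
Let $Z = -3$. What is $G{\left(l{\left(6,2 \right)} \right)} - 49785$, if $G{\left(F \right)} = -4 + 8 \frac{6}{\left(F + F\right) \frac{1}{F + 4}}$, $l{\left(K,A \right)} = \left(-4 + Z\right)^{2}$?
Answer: $- \frac{2438389}{49} \approx -49763.0$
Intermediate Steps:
$l{\left(K,A \right)} = 49$ ($l{\left(K,A \right)} = \left(-4 - 3\right)^{2} = \left(-7\right)^{2} = 49$)
$G{\left(F \right)} = -4 + \frac{24 \left(4 + F\right)}{F}$ ($G{\left(F \right)} = -4 + 8 \frac{6}{2 F \frac{1}{4 + F}} = -4 + 8 \cdot 6 \frac{4 + F}{2 F} = -4 + 8 \frac{3 \left(4 + F\right)}{F} = -4 + \frac{24 \left(4 + F\right)}{F}$)
$G{\left(l{\left(6,2 \right)} \right)} - 49785 = \left(20 + \frac{96}{49}\right) - 49785 = \frac{1076}{49} - 49785 = - \frac{2438389}{49}$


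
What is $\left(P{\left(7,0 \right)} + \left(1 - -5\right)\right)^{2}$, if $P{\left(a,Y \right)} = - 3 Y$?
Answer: $36$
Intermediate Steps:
$\left(P{\left(7,0 \right)} + \left(1 - -5\right)\right)^{2} = \left(\left(-3\right) 0 + \left(1 - -5\right)\right)^{2} = \left(0 + \left(1 + 5\right)\right)^{2} = \left(0 + 6\right)^{2} = 6^{2} = 36$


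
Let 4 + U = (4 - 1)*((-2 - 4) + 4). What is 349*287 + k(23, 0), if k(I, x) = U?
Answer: 100153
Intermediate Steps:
U = -10 (U = -4 + (4 - 1)*((-2 - 4) + 4) = -4 + 3*(-6 + 4) = -4 + 3*(-2) = -4 - 6 = -10)
k(I, x) = -10
349*287 + k(23, 0) = 349*287 - 10 = 100163 - 10 = 100153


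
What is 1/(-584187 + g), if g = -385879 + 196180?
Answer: -1/773886 ≈ -1.2922e-6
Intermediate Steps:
g = -189699
1/(-584187 + g) = 1/(-584187 - 189699) = 1/(-773886) = -1/773886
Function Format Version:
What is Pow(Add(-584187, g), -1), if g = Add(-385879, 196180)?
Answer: Rational(-1, 773886) ≈ -1.2922e-6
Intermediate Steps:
g = -189699
Pow(Add(-584187, g), -1) = Pow(Add(-584187, -189699), -1) = Pow(-773886, -1) = Rational(-1, 773886)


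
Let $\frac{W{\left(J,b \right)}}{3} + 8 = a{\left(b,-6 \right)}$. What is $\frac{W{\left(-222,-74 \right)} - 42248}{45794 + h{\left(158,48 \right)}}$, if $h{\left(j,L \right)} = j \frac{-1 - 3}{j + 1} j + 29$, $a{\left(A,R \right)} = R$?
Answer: $- \frac{6724110}{7186001} \approx -0.93572$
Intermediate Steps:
$W{\left(J,b \right)} = -42$ ($W{\left(J,b \right)} = -24 + 3 \left(-6\right) = -24 - 18 = -42$)
$h{\left(j,L \right)} = 29 - \frac{4 j^{2}}{1 + j}$ ($h{\left(j,L \right)} = j \left(- \frac{4}{1 + j}\right) j + 29 = - \frac{4 j}{1 + j} j + 29 = - \frac{4 j^{2}}{1 + j} + 29 = 29 - \frac{4 j^{2}}{1 + j}$)
$\frac{W{\left(-222,-74 \right)} - 42248}{45794 + h{\left(158,48 \right)}} = \frac{-42 - 42248}{45794 + \frac{29 - 4 \cdot 158^{2} + 29 \cdot 158}{1 + 158}} = - \frac{42290}{45794 + \frac{29 - 99856 + 4582}{159}} = - \frac{42290}{45794 + \frac{1}{159} \left(-95245\right)} = - \frac{42290}{45794 - \frac{95245}{159}} = - \frac{42290}{\frac{7186001}{159}} = \left(-42290\right) \frac{159}{7186001} = - \frac{6724110}{7186001}$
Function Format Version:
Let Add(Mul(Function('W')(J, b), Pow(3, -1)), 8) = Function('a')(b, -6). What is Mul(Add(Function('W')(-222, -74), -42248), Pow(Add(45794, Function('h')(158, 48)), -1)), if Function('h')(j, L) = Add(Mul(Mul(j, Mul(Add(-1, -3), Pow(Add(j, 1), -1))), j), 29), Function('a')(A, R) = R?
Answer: Rational(-6724110, 7186001) ≈ -0.93572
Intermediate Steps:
Function('W')(J, b) = -42 (Function('W')(J, b) = Add(-24, Mul(3, -6)) = Add(-24, -18) = -42)
Function('h')(j, L) = Add(29, Mul(-4, Pow(j, 2), Pow(Add(1, j), -1))) (Function('h')(j, L) = Add(Mul(Mul(j, Mul(-4, Pow(Add(1, j), -1))), j), 29) = Add(Mul(Mul(-4, j, Pow(Add(1, j), -1)), j), 29) = Add(Mul(-4, Pow(j, 2), Pow(Add(1, j), -1)), 29) = Add(29, Mul(-4, Pow(j, 2), Pow(Add(1, j), -1))))
Mul(Add(Function('W')(-222, -74), -42248), Pow(Add(45794, Function('h')(158, 48)), -1)) = Mul(Add(-42, -42248), Pow(Add(45794, Mul(Pow(Add(1, 158), -1), Add(29, Mul(-4, Pow(158, 2)), Mul(29, 158)))), -1)) = Mul(-42290, Pow(Add(45794, Mul(Pow(159, -1), Add(29, Mul(-4, 24964), 4582))), -1)) = Mul(-42290, Pow(Add(45794, Mul(Rational(1, 159), Add(29, -99856, 4582))), -1)) = Mul(-42290, Pow(Add(45794, Mul(Rational(1, 159), -95245)), -1)) = Mul(-42290, Pow(Add(45794, Rational(-95245, 159)), -1)) = Mul(-42290, Pow(Rational(7186001, 159), -1)) = Mul(-42290, Rational(159, 7186001)) = Rational(-6724110, 7186001)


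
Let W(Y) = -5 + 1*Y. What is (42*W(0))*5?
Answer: -1050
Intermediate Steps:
W(Y) = -5 + Y
(42*W(0))*5 = (42*(-5 + 0))*5 = (42*(-5))*5 = -210*5 = -1050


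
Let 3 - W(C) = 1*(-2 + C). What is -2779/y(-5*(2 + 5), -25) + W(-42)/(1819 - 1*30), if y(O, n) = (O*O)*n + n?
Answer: 6412181/54832850 ≈ 0.11694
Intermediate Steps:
y(O, n) = n + n*O² (y(O, n) = O²*n + n = n*O² + n = n + n*O²)
W(C) = 5 - C (W(C) = 3 - (-2 + C) = 3 + (2 - C) = 5 - C)
-2779/y(-5*(2 + 5), -25) + W(-42)/(1819 - 1*30) = -2779*(-1/(25*(1 + (-5*(2 + 5))²))) + (5 - 1*(-42))/(1819 - 1*30) = -2779*(-1/(25*(1 + (-5*7)²))) + (5 + 42)/(1819 - 30) = -2779*(-1/(25*(1 + (-35)²))) + 47/1789 = -2779*(-1/(25*(1 + 1225))) + 47*(1/1789) = -2779/((-25*1226)) + 47/1789 = -2779/(-30650) + 47/1789 = -2779*(-1/30650) + 47/1789 = 2779/30650 + 47/1789 = 6412181/54832850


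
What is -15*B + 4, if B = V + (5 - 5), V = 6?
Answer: -86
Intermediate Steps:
B = 6 (B = 6 + (5 - 5) = 6 + 0 = 6)
-15*B + 4 = -15*6 + 4 = -90 + 4 = -86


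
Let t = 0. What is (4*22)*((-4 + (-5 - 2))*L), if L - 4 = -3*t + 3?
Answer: -6776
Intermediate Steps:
L = 7 (L = 4 + (-3*0 + 3) = 4 + (0 + 3) = 4 + 3 = 7)
(4*22)*((-4 + (-5 - 2))*L) = (4*22)*((-4 + (-5 - 2))*7) = 88*((-4 - 7)*7) = 88*(-11*7) = 88*(-77) = -6776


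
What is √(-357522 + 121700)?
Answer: I*√235822 ≈ 485.62*I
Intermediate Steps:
√(-357522 + 121700) = √(-235822) = I*√235822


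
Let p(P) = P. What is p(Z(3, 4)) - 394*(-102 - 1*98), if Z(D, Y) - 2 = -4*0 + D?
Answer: 78805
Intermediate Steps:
Z(D, Y) = 2 + D (Z(D, Y) = 2 + (-4*0 + D) = 2 + (0 + D) = 2 + D)
p(Z(3, 4)) - 394*(-102 - 1*98) = (2 + 3) - 394*(-102 - 1*98) = 5 - 394*(-102 - 98) = 5 - 394*(-200) = 5 + 78800 = 78805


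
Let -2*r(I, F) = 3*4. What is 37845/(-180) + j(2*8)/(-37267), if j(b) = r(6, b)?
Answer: -31341523/149068 ≈ -210.25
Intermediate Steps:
r(I, F) = -6 (r(I, F) = -3*4/2 = -½*12 = -6)
j(b) = -6
37845/(-180) + j(2*8)/(-37267) = 37845/(-180) - 6/(-37267) = 37845*(-1/180) - 6*(-1/37267) = -841/4 + 6/37267 = -31341523/149068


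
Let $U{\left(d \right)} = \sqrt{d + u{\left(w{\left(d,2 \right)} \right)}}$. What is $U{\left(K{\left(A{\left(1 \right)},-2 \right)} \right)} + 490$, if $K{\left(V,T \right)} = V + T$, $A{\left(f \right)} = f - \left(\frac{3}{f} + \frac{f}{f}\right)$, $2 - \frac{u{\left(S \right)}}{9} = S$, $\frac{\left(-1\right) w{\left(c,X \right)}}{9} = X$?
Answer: $490 + 5 \sqrt{7} \approx 503.23$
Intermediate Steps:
$w{\left(c,X \right)} = - 9 X$
$u{\left(S \right)} = 18 - 9 S$
$A{\left(f \right)} = -1 + f - \frac{3}{f}$ ($A{\left(f \right)} = f - \left(\frac{3}{f} + 1\right) = f - \left(1 + \frac{3}{f}\right) = -1 + f - \frac{3}{f}$)
$K{\left(V,T \right)} = T + V$
$U{\left(d \right)} = \sqrt{180 + d}$ ($U{\left(d \right)} = \sqrt{d - \left(-18 + 9 \left(\left(-9\right) 2\right)\right)} = \sqrt{d + \left(18 - -162\right)} = \sqrt{d + \left(18 + 162\right)} = \sqrt{d + 180} = \sqrt{180 + d}$)
$U{\left(K{\left(A{\left(1 \right)},-2 \right)} \right)} + 490 = \sqrt{180 - 5} + 490 = \sqrt{175} + 490 = 5 \sqrt{7} + 490 = 490 + 5 \sqrt{7}$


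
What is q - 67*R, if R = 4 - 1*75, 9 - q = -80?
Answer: 4846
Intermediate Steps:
q = 89 (q = 9 - 1*(-80) = 9 + 80 = 89)
R = -71 (R = 4 - 75 = -71)
q - 67*R = 89 - 67*(-71) = 89 + 4757 = 4846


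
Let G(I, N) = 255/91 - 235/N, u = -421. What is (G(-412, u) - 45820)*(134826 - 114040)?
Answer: -36485276686080/38311 ≈ -9.5234e+8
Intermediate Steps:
G(I, N) = 255/91 - 235/N (G(I, N) = 255*(1/91) - 235/N = 255/91 - 235/N)
(G(-412, u) - 45820)*(134826 - 114040) = ((255/91 - 235/(-421)) - 45820)*(134826 - 114040) = ((255/91 - 235*(-1/421)) - 45820)*20786 = ((255/91 + 235/421) - 45820)*20786 = (128740/38311 - 45820)*20786 = -1755281280/38311*20786 = -36485276686080/38311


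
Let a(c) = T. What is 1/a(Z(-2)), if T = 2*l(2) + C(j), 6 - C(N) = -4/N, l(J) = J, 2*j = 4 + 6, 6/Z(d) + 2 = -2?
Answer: 5/54 ≈ 0.092593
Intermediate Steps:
Z(d) = -3/2 (Z(d) = 6/(-2 - 2) = 6/(-4) = 6*(-¼) = -3/2)
j = 5 (j = (4 + 6)/2 = (½)*10 = 5)
C(N) = 6 + 4/N (C(N) = 6 - (-4)/N = 6 + 4/N)
T = 54/5 (T = 2*2 + (6 + 4/5) = 4 + (6 + 4*(⅕)) = 4 + (6 + ⅘) = 4 + 34/5 = 54/5 ≈ 10.800)
a(c) = 54/5
1/a(Z(-2)) = 1/(54/5) = 5/54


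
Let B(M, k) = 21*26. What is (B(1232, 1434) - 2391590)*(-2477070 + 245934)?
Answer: 5334744345984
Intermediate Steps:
B(M, k) = 546
(B(1232, 1434) - 2391590)*(-2477070 + 245934) = (546 - 2391590)*(-2477070 + 245934) = -2391044*(-2231136) = 5334744345984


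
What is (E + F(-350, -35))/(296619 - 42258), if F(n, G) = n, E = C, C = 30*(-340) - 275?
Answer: -10825/254361 ≈ -0.042558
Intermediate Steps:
C = -10475 (C = -10200 - 275 = -10475)
E = -10475
(E + F(-350, -35))/(296619 - 42258) = (-10475 - 350)/(296619 - 42258) = -10825/254361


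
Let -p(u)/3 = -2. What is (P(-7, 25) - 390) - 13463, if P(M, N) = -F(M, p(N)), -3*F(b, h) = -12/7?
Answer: -96975/7 ≈ -13854.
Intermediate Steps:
p(u) = 6 (p(u) = -3*(-2) = 6)
F(b, h) = 4/7 (F(b, h) = -(-4)/7 = -⅓*(-12/7) = 4/7)
P(M, N) = -4/7 (P(M, N) = -1*4/7 = -4/7)
(P(-7, 25) - 390) - 13463 = (-4/7 - 390) - 13463 = -2734/7 - 13463 = -96975/7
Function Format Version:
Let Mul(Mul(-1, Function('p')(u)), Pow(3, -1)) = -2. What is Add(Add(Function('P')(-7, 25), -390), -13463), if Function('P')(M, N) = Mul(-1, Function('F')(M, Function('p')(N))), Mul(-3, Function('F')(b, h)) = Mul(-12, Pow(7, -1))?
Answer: Rational(-96975, 7) ≈ -13854.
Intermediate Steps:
Function('p')(u) = 6 (Function('p')(u) = Mul(-3, -2) = 6)
Function('F')(b, h) = Rational(4, 7) (Function('F')(b, h) = Mul(Rational(-1, 3), Mul(-12, Pow(7, -1))) = Mul(Rational(-1, 3), Mul(-12, Rational(1, 7))) = Mul(Rational(-1, 3), Rational(-12, 7)) = Rational(4, 7))
Function('P')(M, N) = Rational(-4, 7) (Function('P')(M, N) = Mul(-1, Rational(4, 7)) = Rational(-4, 7))
Add(Add(Function('P')(-7, 25), -390), -13463) = Add(Add(Rational(-4, 7), -390), -13463) = Add(Rational(-2734, 7), -13463) = Rational(-96975, 7)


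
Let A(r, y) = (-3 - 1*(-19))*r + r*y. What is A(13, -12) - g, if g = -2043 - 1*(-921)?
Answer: 1174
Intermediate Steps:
A(r, y) = 16*r + r*y (A(r, y) = (-3 + 19)*r + r*y = 16*r + r*y)
g = -1122 (g = -2043 + 921 = -1122)
A(13, -12) - g = 13*(16 - 12) - 1*(-1122) = 13*4 + 1122 = 52 + 1122 = 1174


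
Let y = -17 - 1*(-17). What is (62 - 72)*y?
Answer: 0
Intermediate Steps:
y = 0 (y = -17 + 17 = 0)
(62 - 72)*y = (62 - 72)*0 = -10*0 = 0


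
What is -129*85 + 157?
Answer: -10808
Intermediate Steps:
-129*85 + 157 = -10965 + 157 = -10808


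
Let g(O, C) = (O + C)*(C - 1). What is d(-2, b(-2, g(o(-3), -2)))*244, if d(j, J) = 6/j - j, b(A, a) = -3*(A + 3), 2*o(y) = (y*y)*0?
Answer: -244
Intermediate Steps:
o(y) = 0 (o(y) = ((y*y)*0)/2 = (y²*0)/2 = (½)*0 = 0)
g(O, C) = (-1 + C)*(C + O) (g(O, C) = (C + O)*(-1 + C) = (-1 + C)*(C + O))
b(A, a) = -9 - 3*A (b(A, a) = -3*(3 + A) = -9 - 3*A)
d(j, J) = -j + 6/j
d(-2, b(-2, g(o(-3), -2)))*244 = (-1*(-2) + 6/(-2))*244 = (2 + 6*(-½))*244 = (2 - 3)*244 = -1*244 = -244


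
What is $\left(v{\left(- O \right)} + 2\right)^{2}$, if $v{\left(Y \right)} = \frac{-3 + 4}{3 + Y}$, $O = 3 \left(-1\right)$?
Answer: $\frac{169}{36} \approx 4.6944$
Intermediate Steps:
$O = -3$
$v{\left(Y \right)} = \frac{1}{3 + Y}$ ($v{\left(Y \right)} = 1 \frac{1}{3 + Y} = \frac{1}{3 + Y}$)
$\left(v{\left(- O \right)} + 2\right)^{2} = \left(\frac{1}{3 - -3} + 2\right)^{2} = \left(\frac{1}{3 + 3} + 2\right)^{2} = \left(\frac{1}{6} + 2\right)^{2} = \left(\frac{13}{6}\right)^{2} = \frac{169}{36}$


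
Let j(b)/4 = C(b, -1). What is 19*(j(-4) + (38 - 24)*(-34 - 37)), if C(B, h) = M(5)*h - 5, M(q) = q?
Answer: -19646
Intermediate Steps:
C(B, h) = -5 + 5*h (C(B, h) = 5*h - 5 = -5 + 5*h)
j(b) = -40 (j(b) = 4*(-5 + 5*(-1)) = 4*(-5 - 5) = 4*(-10) = -40)
19*(j(-4) + (38 - 24)*(-34 - 37)) = 19*(-40 + (38 - 24)*(-34 - 37)) = 19*(-40 + 14*(-71)) = 19*(-40 - 994) = 19*(-1034) = -19646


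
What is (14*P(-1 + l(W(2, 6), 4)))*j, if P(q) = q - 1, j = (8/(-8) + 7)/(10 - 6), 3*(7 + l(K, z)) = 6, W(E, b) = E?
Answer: -147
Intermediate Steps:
l(K, z) = -5 (l(K, z) = -7 + (1/3)*6 = -7 + 2 = -5)
j = 3/2 (j = (8*(-1/8) + 7)/4 = (-1 + 7)*(1/4) = 6*(1/4) = 3/2 ≈ 1.5000)
P(q) = -1 + q
(14*P(-1 + l(W(2, 6), 4)))*j = (14*(-1 + (-1 - 5)))*(3/2) = (14*(-1 - 6))*(3/2) = (14*(-7))*(3/2) = -98*3/2 = -147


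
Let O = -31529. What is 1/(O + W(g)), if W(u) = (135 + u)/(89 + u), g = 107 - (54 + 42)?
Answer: -50/1576377 ≈ -3.1718e-5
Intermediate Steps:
g = 11 (g = 107 - 1*96 = 107 - 96 = 11)
W(u) = (135 + u)/(89 + u)
1/(O + W(g)) = 1/(-31529 + (135 + 11)/(89 + 11)) = 1/(-31529 + 146/100) = 1/(-31529 + (1/100)*146) = 1/(-31529 + 73/50) = 1/(-1576377/50) = -50/1576377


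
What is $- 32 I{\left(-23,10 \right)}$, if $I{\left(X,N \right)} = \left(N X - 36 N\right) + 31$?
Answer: $17888$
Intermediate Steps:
$I{\left(X,N \right)} = 31 - 36 N + N X$ ($I{\left(X,N \right)} = \left(- 36 N + N X\right) + 31 = 31 - 36 N + N X$)
$- 32 I{\left(-23,10 \right)} = - 32 \left(31 - 360 + 10 \left(-23\right)\right) = - 32 \left(31 - 360 - 230\right) = \left(-32\right) \left(-559\right) = 17888$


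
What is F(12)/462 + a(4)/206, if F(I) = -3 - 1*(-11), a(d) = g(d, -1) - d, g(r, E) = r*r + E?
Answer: 3365/47586 ≈ 0.070714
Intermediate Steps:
g(r, E) = E + r² (g(r, E) = r² + E = E + r²)
a(d) = -1 + d² - d (a(d) = (-1 + d²) - d = -1 + d² - d)
F(I) = 8 (F(I) = -3 + 11 = 8)
F(12)/462 + a(4)/206 = 8/462 + (-1 + 4² - 1*4)/206 = 8*(1/462) + (-1 + 16 - 4)*(1/206) = 4/231 + 11*(1/206) = 4/231 + 11/206 = 3365/47586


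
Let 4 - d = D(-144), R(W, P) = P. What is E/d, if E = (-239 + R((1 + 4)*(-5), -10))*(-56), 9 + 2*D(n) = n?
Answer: 3984/23 ≈ 173.22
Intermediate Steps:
D(n) = -9/2 + n/2
d = 161/2 (d = 4 - (-9/2 + (½)*(-144)) = 4 - (-9/2 - 72) = 4 - 1*(-153/2) = 4 + 153/2 = 161/2 ≈ 80.500)
E = 13944 (E = (-239 - 10)*(-56) = -249*(-56) = 13944)
E/d = 13944/(161/2) = 13944*(2/161) = 3984/23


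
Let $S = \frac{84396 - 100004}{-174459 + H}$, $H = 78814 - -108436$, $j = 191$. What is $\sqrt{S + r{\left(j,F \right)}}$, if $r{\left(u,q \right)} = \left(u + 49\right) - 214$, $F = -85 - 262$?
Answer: $\frac{19 \sqrt{11230498}}{12791} \approx 4.9779$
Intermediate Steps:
$F = -347$
$H = 187250$ ($H = 78814 + 108436 = 187250$)
$r{\left(u,q \right)} = -165 + u$ ($r{\left(u,q \right)} = \left(49 + u\right) - 214 = -165 + u$)
$S = - \frac{15608}{12791}$ ($S = \frac{84396 - 100004}{-174459 + 187250} = - \frac{15608}{12791} \approx -1.2202$)
$\sqrt{S + r{\left(j,F \right)}} = \sqrt{- \frac{15608}{12791} + \left(-165 + 191\right)} = \sqrt{- \frac{15608}{12791} + 26} = \sqrt{\frac{316958}{12791}} = \frac{19 \sqrt{11230498}}{12791}$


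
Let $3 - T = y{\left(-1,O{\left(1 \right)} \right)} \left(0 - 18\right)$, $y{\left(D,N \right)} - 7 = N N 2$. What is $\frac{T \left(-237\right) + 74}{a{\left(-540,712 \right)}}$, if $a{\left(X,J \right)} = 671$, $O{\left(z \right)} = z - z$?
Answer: $- \frac{30499}{671} \approx -45.453$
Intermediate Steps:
$O{\left(z \right)} = 0$
$y{\left(D,N \right)} = 7 + 2 N^{2}$ ($y{\left(D,N \right)} = 7 + N N 2 = 7 + N^{2} \cdot 2 = 7 + 2 N^{2}$)
$T = 129$ ($T = 3 - \left(7 + 2 \cdot 0^{2}\right) \left(0 - 18\right) = 3 - \left(7 + 2 \cdot 0\right) \left(0 - 18\right) = 3 - \left(7 + 0\right) \left(-18\right) = 3 - 7 \left(-18\right) = 3 - -126 = 3 + 126 = 129$)
$\frac{T \left(-237\right) + 74}{a{\left(-540,712 \right)}} = \frac{129 \left(-237\right) + 74}{671} = \left(-30573 + 74\right) \frac{1}{671} = \left(-30499\right) \frac{1}{671} = - \frac{30499}{671}$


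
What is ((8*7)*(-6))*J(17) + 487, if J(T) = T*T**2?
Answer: -1650281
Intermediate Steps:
J(T) = T**3
((8*7)*(-6))*J(17) + 487 = ((8*7)*(-6))*17**3 + 487 = (56*(-6))*4913 + 487 = -336*4913 + 487 = -1650768 + 487 = -1650281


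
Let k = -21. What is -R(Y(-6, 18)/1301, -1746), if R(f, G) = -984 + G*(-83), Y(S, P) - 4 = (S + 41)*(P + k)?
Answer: -143934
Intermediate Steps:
Y(S, P) = 4 + (-21 + P)*(41 + S) (Y(S, P) = 4 + (S + 41)*(P - 21) = 4 + (41 + S)*(-21 + P) = 4 + (-21 + P)*(41 + S))
R(f, G) = -984 - 83*G
-R(Y(-6, 18)/1301, -1746) = -(-984 - 83*(-1746)) = -(-984 + 144918) = -1*143934 = -143934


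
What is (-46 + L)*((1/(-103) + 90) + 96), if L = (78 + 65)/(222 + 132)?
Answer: -309213137/36462 ≈ -8480.4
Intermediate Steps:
L = 143/354 ≈ 0.40395
(-46 + L)*((1/(-103) + 90) + 96) = (-46 + 143/354)*((1/(-103) + 90) + 96) = -16141*((-1/103 + 90) + 96)/354 = -16141*(9269/103 + 96)/354 = -16141/354*19157/103 = -309213137/36462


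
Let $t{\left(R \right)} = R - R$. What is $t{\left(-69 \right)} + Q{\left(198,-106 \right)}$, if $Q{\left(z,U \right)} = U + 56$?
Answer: $-50$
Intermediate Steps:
$Q{\left(z,U \right)} = 56 + U$
$t{\left(R \right)} = 0$
$t{\left(-69 \right)} + Q{\left(198,-106 \right)} = 0 + \left(56 - 106\right) = 0 - 50 = -50$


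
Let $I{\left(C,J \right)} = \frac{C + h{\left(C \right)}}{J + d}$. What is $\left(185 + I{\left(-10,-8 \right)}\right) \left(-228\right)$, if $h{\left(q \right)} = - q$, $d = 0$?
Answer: $-42180$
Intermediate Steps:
$I{\left(C,J \right)} = 0$ ($I{\left(C,J \right)} = \frac{C - C}{J + 0} = \frac{0}{J} = 0$)
$\left(185 + I{\left(-10,-8 \right)}\right) \left(-228\right) = \left(185 + 0\right) \left(-228\right) = 185 \left(-228\right) = -42180$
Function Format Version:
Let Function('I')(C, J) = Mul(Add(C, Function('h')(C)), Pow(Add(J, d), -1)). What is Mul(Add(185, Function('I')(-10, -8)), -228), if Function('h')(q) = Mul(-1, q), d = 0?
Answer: -42180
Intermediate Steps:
Function('I')(C, J) = 0 (Function('I')(C, J) = Mul(Add(C, Mul(-1, C)), Pow(Add(J, 0), -1)) = Mul(0, Pow(J, -1)) = 0)
Mul(Add(185, Function('I')(-10, -8)), -228) = Mul(Add(185, 0), -228) = Mul(185, -228) = -42180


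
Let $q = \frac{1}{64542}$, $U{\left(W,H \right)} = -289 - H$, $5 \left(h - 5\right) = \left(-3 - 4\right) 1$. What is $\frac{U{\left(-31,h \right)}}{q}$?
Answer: $- \frac{94424946}{5} \approx -1.8885 \cdot 10^{7}$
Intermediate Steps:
$h = \frac{18}{5}$ ($h = 5 + \frac{\left(-3 - 4\right) 1}{5} = 5 + \frac{\left(-7\right) 1}{5} = 5 + \frac{1}{5} \left(-7\right) = 5 - \frac{7}{5} = \frac{18}{5} \approx 3.6$)
$q = \frac{1}{64542} \approx 1.5494 \cdot 10^{-5}$
$\frac{U{\left(-31,h \right)}}{q} = \left(-289 - \frac{18}{5}\right) \frac{1}{\frac{1}{64542}} = \left(-289 - \frac{18}{5}\right) 64542 = \left(- \frac{1463}{5}\right) 64542 = - \frac{94424946}{5}$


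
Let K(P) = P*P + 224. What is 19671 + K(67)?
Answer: 24384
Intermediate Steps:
K(P) = 224 + P² (K(P) = P² + 224 = 224 + P²)
19671 + K(67) = 19671 + (224 + 67²) = 19671 + (224 + 4489) = 19671 + 4713 = 24384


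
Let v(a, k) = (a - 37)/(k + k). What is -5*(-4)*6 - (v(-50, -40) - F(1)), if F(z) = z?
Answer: 9593/80 ≈ 119.91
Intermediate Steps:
v(a, k) = (-37 + a)/(2*k) (v(a, k) = (-37 + a)/((2*k)) = (-37 + a)*(1/(2*k)) = (-37 + a)/(2*k))
-5*(-4)*6 - (v(-50, -40) - F(1)) = -5*(-4)*6 - ((½)*(-37 - 50)/(-40) - 1*1) = 20*6 - ((½)*(-1/40)*(-87) - 1) = 120 - (87/80 - 1) = 120 - 1*7/80 = 120 - 7/80 = 9593/80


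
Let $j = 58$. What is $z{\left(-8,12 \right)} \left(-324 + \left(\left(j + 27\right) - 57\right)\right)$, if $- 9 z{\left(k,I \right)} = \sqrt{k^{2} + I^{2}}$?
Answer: $\frac{1184 \sqrt{13}}{9} \approx 474.33$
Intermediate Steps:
$z{\left(k,I \right)} = - \frac{\sqrt{I^{2} + k^{2}}}{9}$ ($z{\left(k,I \right)} = - \frac{\sqrt{k^{2} + I^{2}}}{9} = - \frac{\sqrt{I^{2} + k^{2}}}{9}$)
$z{\left(-8,12 \right)} \left(-324 + \left(\left(j + 27\right) - 57\right)\right) = - \frac{\sqrt{12^{2} + \left(-8\right)^{2}}}{9} \left(-324 + \left(\left(58 + 27\right) - 57\right)\right) = - \frac{\sqrt{144 + 64}}{9} \left(-324 + \left(85 - 57\right)\right) = - \frac{\sqrt{208}}{9} \left(-324 + 28\right) = - \frac{4 \sqrt{13}}{9} \left(-296\right) = \frac{1184 \sqrt{13}}{9}$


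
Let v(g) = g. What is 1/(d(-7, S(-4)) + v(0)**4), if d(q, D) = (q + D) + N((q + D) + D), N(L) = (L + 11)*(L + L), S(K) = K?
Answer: 1/109 ≈ 0.0091743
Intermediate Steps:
N(L) = 2*L*(11 + L) (N(L) = (11 + L)*(2*L) = 2*L*(11 + L))
d(q, D) = D + q + 2*(q + 2*D)*(11 + q + 2*D) (d(q, D) = (q + D) + 2*((q + D) + D)*(11 + ((q + D) + D)) = (D + q) + 2*((D + q) + D)*(11 + ((D + q) + D)) = (D + q) + 2*(q + 2*D)*(11 + (q + 2*D)) = (D + q) + 2*(q + 2*D)*(11 + q + 2*D) = D + q + 2*(q + 2*D)*(11 + q + 2*D))
1/(d(-7, S(-4)) + v(0)**4) = 1/((-4 - 7 + 2*(-7 + 2*(-4))*(11 - 7 + 2*(-4))) + 0**4) = 1/((-4 - 7 + 2*(-7 - 8)*(11 - 7 - 8)) + 0) = 1/((-4 - 7 + 2*(-15)*(-4)) + 0) = 1/((-4 - 7 + 120) + 0) = 1/(109 + 0) = 1/109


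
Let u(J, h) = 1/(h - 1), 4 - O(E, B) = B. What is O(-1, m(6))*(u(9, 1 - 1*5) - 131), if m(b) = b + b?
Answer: 5248/5 ≈ 1049.6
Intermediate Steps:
m(b) = 2*b
O(E, B) = 4 - B
u(J, h) = 1/(-1 + h)
O(-1, m(6))*(u(9, 1 - 1*5) - 131) = (4 - 2*6)*(1/(-1 + (1 - 1*5)) - 131) = (4 - 1*12)*(1/(-1 + (1 - 5)) - 131) = (4 - 12)*(1/(-1 - 4) - 131) = -8*(1/(-5) - 131) = -8*(-1/5 - 131) = -8*(-656/5) = 5248/5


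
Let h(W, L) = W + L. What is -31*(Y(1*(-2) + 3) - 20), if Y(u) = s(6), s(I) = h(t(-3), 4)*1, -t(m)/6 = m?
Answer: -62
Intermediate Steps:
t(m) = -6*m
h(W, L) = L + W
s(I) = 22 (s(I) = (4 - 6*(-3))*1 = (4 + 18)*1 = 22*1 = 22)
Y(u) = 22
-31*(Y(1*(-2) + 3) - 20) = -31*(22 - 20) = -31*2 = -62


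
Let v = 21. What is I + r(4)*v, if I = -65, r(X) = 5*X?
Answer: 355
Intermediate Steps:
I + r(4)*v = -65 + (5*4)*21 = -65 + 20*21 = -65 + 420 = 355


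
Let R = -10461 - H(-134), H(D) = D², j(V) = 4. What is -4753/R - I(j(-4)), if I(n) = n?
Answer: -108915/28417 ≈ -3.8327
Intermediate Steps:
R = -28417 (R = -10461 - 1*(-134)² = -10461 - 1*17956 = -10461 - 17956 = -28417)
-4753/R - I(j(-4)) = -4753/(-28417) - 1*4 = -4753*(-1/28417) - 4 = 4753/28417 - 4 = -108915/28417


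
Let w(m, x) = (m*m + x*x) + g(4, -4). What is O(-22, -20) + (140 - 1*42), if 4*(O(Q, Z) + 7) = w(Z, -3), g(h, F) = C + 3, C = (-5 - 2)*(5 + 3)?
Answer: 180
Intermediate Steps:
C = -56 (C = -7*8 = -56)
g(h, F) = -53 (g(h, F) = -56 + 3 = -53)
w(m, x) = -53 + m**2 + x**2 (w(m, x) = (m*m + x*x) - 53 = (m**2 + x**2) - 53 = -53 + m**2 + x**2)
O(Q, Z) = -18 + Z**2/4 (O(Q, Z) = -7 + (-53 + Z**2 + (-3)**2)/4 = -7 + (-53 + Z**2 + 9)/4 = -7 + (-44 + Z**2)/4 = -7 + (-11 + Z**2/4) = -18 + Z**2/4)
O(-22, -20) + (140 - 1*42) = (-18 + (1/4)*(-20)**2) + (140 - 1*42) = (-18 + (1/4)*400) + (140 - 42) = (-18 + 100) + 98 = 82 + 98 = 180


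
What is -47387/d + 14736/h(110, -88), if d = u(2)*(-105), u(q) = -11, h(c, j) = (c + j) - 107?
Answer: -841919/3927 ≈ -214.39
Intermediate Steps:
h(c, j) = -107 + c + j
d = 1155 (d = -11*(-105) = 1155)
-47387/d + 14736/h(110, -88) = -47387/1155 + 14736/(-107 + 110 - 88) = -47387*1/1155 + 14736/(-85) = -47387/1155 + 14736*(-1/85) = -47387/1155 - 14736/85 = -841919/3927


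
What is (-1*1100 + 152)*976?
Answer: -925248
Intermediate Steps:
(-1*1100 + 152)*976 = (-1100 + 152)*976 = -948*976 = -925248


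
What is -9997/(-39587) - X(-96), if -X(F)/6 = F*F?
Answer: 2189012749/39587 ≈ 55296.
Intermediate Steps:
X(F) = -6*F² (X(F) = -6*F*F = -6*F²)
-9997/(-39587) - X(-96) = -9997/(-39587) - (-6)*(-96)² = -9997*(-1/39587) - (-6)*9216 = 9997/39587 - 1*(-55296) = 9997/39587 + 55296 = 2189012749/39587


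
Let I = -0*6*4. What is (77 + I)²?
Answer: 5929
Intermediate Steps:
I = 0 (I = -1*0*4 = 0*4 = 0)
(77 + I)² = (77 + 0)² = 77² = 5929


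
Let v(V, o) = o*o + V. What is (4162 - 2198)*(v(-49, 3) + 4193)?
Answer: 8156492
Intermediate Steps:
v(V, o) = V + o**2 (v(V, o) = o**2 + V = V + o**2)
(4162 - 2198)*(v(-49, 3) + 4193) = (4162 - 2198)*((-49 + 3**2) + 4193) = 1964*((-49 + 9) + 4193) = 1964*(-40 + 4193) = 1964*4153 = 8156492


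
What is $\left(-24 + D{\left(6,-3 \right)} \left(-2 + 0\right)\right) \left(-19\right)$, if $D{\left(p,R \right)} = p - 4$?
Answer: $532$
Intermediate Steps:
$D{\left(p,R \right)} = -4 + p$ ($D{\left(p,R \right)} = p - 4 = -4 + p$)
$\left(-24 + D{\left(6,-3 \right)} \left(-2 + 0\right)\right) \left(-19\right) = \left(-24 + \left(-4 + 6\right) \left(-2 + 0\right)\right) \left(-19\right) = \left(-24 + 2 \left(-2\right)\right) \left(-19\right) = \left(-24 - 4\right) \left(-19\right) = \left(-28\right) \left(-19\right) = 532$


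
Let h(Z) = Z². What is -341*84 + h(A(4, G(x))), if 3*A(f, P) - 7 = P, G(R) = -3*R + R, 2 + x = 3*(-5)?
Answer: -256115/9 ≈ -28457.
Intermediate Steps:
x = -17 (x = -2 + 3*(-5) = -2 - 15 = -17)
G(R) = -2*R
A(f, P) = 7/3 + P/3
-341*84 + h(A(4, G(x))) = -341*84 + (7/3 + (-2*(-17))/3)² = -28644 + (7/3 + (⅓)*34)² = -28644 + (7/3 + 34/3)² = -28644 + (41/3)² = -28644 + 1681/9 = -256115/9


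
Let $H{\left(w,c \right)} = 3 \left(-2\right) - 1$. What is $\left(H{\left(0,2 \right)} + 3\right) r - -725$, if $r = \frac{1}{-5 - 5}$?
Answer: $\frac{3627}{5} \approx 725.4$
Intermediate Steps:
$r = - \frac{1}{10}$ ($r = \frac{1}{-10} = - \frac{1}{10} \approx -0.1$)
$H{\left(w,c \right)} = -7$ ($H{\left(w,c \right)} = -6 - 1 = -7$)
$\left(H{\left(0,2 \right)} + 3\right) r - -725 = \left(-7 + 3\right) \left(- \frac{1}{10}\right) - -725 = \left(-4\right) \left(- \frac{1}{10}\right) + 725 = \frac{2}{5} + 725 = \frac{3627}{5}$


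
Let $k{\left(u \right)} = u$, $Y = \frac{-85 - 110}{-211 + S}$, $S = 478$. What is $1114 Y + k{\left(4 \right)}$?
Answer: $- \frac{72054}{89} \approx -809.6$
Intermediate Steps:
$Y = - \frac{65}{89}$ ($Y = \frac{-85 - 110}{-211 + 478} = - \frac{195}{267} = \left(-195\right) \frac{1}{267} = - \frac{65}{89} \approx -0.73034$)
$1114 Y + k{\left(4 \right)} = 1114 \left(- \frac{65}{89}\right) + 4 = - \frac{72410}{89} + 4 = - \frac{72054}{89}$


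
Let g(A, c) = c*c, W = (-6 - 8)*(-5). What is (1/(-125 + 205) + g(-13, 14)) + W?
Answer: 21281/80 ≈ 266.01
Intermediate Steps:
W = 70 (W = -14*(-5) = 70)
g(A, c) = c²
(1/(-125 + 205) + g(-13, 14)) + W = (1/(-125 + 205) + 14²) + 70 = (1/80 + 196) + 70 = 15681/80 + 70 = 21281/80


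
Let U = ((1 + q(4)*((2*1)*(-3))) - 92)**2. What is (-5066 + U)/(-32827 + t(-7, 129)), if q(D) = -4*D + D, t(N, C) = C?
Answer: 4705/32698 ≈ 0.14389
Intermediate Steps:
q(D) = -3*D
U = 361 (U = ((1 + (-3*4)*((2*1)*(-3))) - 92)**2 = ((1 - 24*(-3)) - 92)**2 = ((1 - 12*(-6)) - 92)**2 = ((1 + 72) - 92)**2 = (73 - 92)**2 = (-19)**2 = 361)
(-5066 + U)/(-32827 + t(-7, 129)) = (-5066 + 361)/(-32827 + 129) = -4705/(-32698) = -4705*(-1/32698) = 4705/32698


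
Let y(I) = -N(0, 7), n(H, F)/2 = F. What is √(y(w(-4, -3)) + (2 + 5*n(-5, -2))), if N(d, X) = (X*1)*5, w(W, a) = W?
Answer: I*√53 ≈ 7.2801*I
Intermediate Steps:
n(H, F) = 2*F
N(d, X) = 5*X (N(d, X) = X*5 = 5*X)
y(I) = -35 (y(I) = -5*7 = -1*35 = -35)
√(y(w(-4, -3)) + (2 + 5*n(-5, -2))) = √(-35 + (2 + 5*(2*(-2)))) = √(-35 + (2 + 5*(-4))) = √(-35 + (2 - 20)) = √(-35 - 18) = √(-53) = I*√53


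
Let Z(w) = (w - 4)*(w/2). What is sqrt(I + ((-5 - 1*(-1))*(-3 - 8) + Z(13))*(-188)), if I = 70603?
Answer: sqrt(51333) ≈ 226.57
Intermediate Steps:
Z(w) = w*(-4 + w)/2 (Z(w) = (-4 + w)*(w*(1/2)) = (-4 + w)*(w/2) = w*(-4 + w)/2)
sqrt(I + ((-5 - 1*(-1))*(-3 - 8) + Z(13))*(-188)) = sqrt(70603 + ((-5 - 1*(-1))*(-3 - 8) + (1/2)*13*(-4 + 13))*(-188)) = sqrt(70603 + ((-5 + 1)*(-11) + (1/2)*13*9)*(-188)) = sqrt(70603 + (-4*(-11) + 117/2)*(-188)) = sqrt(70603 + (44 + 117/2)*(-188)) = sqrt(70603 + (205/2)*(-188)) = sqrt(70603 - 19270) = sqrt(51333)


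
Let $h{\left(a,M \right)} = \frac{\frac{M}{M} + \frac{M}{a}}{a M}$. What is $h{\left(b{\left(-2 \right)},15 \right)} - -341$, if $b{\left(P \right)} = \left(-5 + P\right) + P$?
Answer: $\frac{138107}{405} \approx 341.0$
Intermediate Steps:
$b{\left(P \right)} = -5 + 2 P$
$h{\left(a,M \right)} = \frac{1 + \frac{M}{a}}{M a}$
$h{\left(b{\left(-2 \right)},15 \right)} - -341 = \frac{15 + \left(-5 + 2 \left(-2\right)\right)}{15 \left(-5 + 2 \left(-2\right)\right)^{2}} - -341 = \frac{15 - 9}{15 \left(-5 - 4\right)^{2}} + 341 = \frac{15 - 9}{15 \cdot 81} + 341 = \frac{1}{15} \cdot \frac{1}{81} \cdot 6 + 341 = \frac{2}{405} + 341 = \frac{138107}{405}$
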